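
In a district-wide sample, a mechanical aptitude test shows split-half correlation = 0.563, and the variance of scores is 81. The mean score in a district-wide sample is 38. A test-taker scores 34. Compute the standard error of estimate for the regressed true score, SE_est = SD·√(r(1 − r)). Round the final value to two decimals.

SD = √81 = 9.00000
Spearman-Brown: r = 2(0.563) / (1 + 0.563) = 1.12600 / 1.56300 ≈ 0.72041
SE_est = SD · √(r(1 − r)) = 9.00000 · √0.20142 ≈ 9.00000 · 0.44880 ≈ 4.03918

4.04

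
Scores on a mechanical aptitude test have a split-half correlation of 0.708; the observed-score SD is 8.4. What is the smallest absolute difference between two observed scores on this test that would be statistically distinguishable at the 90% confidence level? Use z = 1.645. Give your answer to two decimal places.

Full-length reliability (Spearman-Brown) = 2(0.708)/(1+0.708) ≈ 0.829
SEM = 8.400 * √(1 − 0.829) = 8.400 * √0.171 ≈ 8.400 * 0.413 ≈ 3.473
SE_diff = √2 * SEM ≈ 4.912
Minimum reliable difference = 1.645 * SE_diff ≈ 1.645 * 4.912 ≈ 8.080

8.08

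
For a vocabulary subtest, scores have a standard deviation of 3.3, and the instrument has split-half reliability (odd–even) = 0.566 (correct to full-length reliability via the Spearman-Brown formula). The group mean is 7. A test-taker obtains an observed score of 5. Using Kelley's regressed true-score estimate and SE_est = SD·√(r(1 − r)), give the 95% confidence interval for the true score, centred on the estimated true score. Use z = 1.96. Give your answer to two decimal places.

[2.66, 8.45]

Full-length reliability (Spearman-Brown) = 2(0.566)/(1+0.566) ≈ 0.723
T̂ = 0.723(5) + 0.277(7) ≈ 5.554
SE_est = 3.300·√(0.723·0.277) ≈ 1.477
CI = 5.554 ± 1.96 · 1.477 → [2.659, 8.449]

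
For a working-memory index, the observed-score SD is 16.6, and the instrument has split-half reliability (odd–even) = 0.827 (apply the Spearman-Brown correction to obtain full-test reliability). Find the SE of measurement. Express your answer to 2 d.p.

5.11

Full-length reliability (Spearman-Brown) = 2(0.827)/(1+0.827) ≈ 0.905
SEM = 16.600 * √(1 − 0.905) = 16.600 * √0.095 ≈ 16.600 * 0.308 ≈ 5.108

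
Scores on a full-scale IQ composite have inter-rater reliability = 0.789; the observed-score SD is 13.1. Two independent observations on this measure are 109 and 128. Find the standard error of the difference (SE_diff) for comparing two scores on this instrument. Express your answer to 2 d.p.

8.51

SEM = 13.100 × √(1 − 0.789) = 13.100 × √0.211 ≈ 13.100 × 0.459 ≈ 6.017
SE_diff = SEM × √2 ≈ 6.017 × 1.414 ≈ 8.510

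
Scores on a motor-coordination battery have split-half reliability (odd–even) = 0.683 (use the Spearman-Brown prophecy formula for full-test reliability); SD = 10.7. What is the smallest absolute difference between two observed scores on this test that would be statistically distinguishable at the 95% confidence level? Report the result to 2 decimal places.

12.87

r_full = 2·0.683 / (1 + 0.683) ≃ 0.812
SEM = 10.700·√(1 − 0.812) ≃ 4.644
SE_diff = SEM · √2 ≃ 4.644 · 1.414 ≃ 6.567
Minimum reliable difference = 1.96 · SE_diff ≃ 1.96 · 6.567 ≃ 12.872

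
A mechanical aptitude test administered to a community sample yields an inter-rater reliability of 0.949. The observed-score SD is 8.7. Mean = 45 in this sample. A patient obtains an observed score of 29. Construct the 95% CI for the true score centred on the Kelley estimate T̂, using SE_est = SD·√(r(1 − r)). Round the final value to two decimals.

T̂ = r·X + (1 − r)·M = 0.94900×29 + 0.05100×45 = 27.52100 + 2.29500 ≈ 29.81600
SE_est = 8.70000×√(0.94900×0.05100) ≈ 1.91398
95% CI: 29.81600 ± 3.75140 ≈ (26.06460, 33.56740)

[26.06, 33.57]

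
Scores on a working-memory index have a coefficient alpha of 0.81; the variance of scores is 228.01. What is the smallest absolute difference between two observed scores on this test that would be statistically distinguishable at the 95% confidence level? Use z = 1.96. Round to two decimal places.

σ = 228.01^(1/2) = 15.1000
SEM = 15.1000·√(1 − 0.8100) ≈ 6.5819
Standard error of the difference = 6.5819·√2 ≈ 9.3083
Smallest detectable difference = 1.96·9.3083 ≈ 18.2442

18.24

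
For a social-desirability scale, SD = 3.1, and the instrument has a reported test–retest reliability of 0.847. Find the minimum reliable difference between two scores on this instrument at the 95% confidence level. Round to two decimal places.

3.36

SEM = 3.1000*√(1 − 0.8470) ≃ 1.2126
SE_diff = √2 * SEM ≃ 1.7148
Smallest detectable difference = 1.96*1.7148 ≃ 3.3611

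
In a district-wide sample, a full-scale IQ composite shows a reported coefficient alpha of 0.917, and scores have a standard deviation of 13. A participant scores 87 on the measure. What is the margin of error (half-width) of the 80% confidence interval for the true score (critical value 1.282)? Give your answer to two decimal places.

4.80

The standard error of measurement is 13.000·√(1 − 0.917) ≈ 13.000·0.288 ≈ 3.745.
1.282 · SEM ≈ 4.801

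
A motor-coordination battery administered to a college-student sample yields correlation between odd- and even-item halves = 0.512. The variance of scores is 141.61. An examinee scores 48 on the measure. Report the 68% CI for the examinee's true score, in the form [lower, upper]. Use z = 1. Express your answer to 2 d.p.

SD = √141.61 ≈ 11.90000
r_full = 2·0.512 / (1 + 0.512) ≈ 0.67725
SEM = 11.90000 × √(1 − 0.67725) = 11.90000 × √0.32275 ≈ 11.90000 × 0.56811 ≈ 6.76053
1 × SEM ≈ 6.76053
68% CI: 48 ± 6.76053 = [41.23947, 54.76053]

[41.24, 54.76]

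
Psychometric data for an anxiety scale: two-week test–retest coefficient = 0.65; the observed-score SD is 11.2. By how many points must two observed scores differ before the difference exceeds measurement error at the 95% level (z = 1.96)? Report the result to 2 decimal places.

18.37

SEM = 11.2000·√(1 − 0.6500) ≃ 6.6260
Standard error of the difference = 6.6260·√2 ≃ 9.3706
Minimum reliable difference = 1.96 · SE_diff ≃ 1.96 · 9.3706 ≃ 18.3664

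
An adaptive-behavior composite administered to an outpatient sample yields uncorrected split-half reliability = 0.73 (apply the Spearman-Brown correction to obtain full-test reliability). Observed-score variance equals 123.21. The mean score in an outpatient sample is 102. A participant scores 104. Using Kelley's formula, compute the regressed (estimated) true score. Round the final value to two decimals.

Spearman-Brown: r = 2(0.73) / (1 + 0.73) = 1.46000 / 1.73000 ≈ 0.84393
T̂ = r·X + (1 − r)·M = 0.84393·104 + 0.15607·102 ≈ 87.76879 + 15.91908 ≈ 103.68786

103.69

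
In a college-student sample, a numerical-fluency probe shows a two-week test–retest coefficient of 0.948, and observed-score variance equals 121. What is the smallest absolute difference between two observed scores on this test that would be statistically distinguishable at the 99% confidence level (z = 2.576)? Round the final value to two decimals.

σ = 121^(1/2) = 11.00000
SEM = 11.00000 · √(1 − 0.94800) = 11.00000 · √0.05200 ≃ 11.00000 · 0.22804 ≃ 2.50839
Standard error of the difference = 2.50839·√2 ≃ 3.54739
Smallest detectable difference = 2.576·3.54739 ≃ 9.13809

9.14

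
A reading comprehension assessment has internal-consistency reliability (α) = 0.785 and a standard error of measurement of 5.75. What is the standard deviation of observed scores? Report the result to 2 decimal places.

12.40

SD = SEM / √(1 − r) = 5.75 / √0.21500 ≈ 5.75 / 0.46368 ≈ 12.40077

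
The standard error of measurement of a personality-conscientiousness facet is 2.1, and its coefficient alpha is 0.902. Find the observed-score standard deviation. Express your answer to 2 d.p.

SD = SEM / √(1 − r) = 2.1 / √0.0980 ≈ 2.1 / 0.3130 ≈ 6.7082

6.71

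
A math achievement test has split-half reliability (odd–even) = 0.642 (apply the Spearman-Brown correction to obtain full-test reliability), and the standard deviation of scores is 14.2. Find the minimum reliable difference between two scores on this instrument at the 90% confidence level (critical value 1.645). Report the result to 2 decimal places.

15.42

Spearman-Brown: r = 2(0.642) / (1 + 0.642) = 1.28400 / 1.64200 ≈ 0.78197
SEM = 14.20000 × √(1 − 0.78197) = 14.20000 × √0.21803 ≈ 14.20000 × 0.46693 ≈ 6.63045
Standard error of the difference = 6.63045·√2 ≈ 9.37688
Smallest detectable difference = 1.645×9.37688 ≈ 15.42496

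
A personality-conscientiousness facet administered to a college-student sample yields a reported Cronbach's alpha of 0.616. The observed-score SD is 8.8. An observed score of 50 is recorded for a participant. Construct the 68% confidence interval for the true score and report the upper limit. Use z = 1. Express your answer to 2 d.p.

SEM = 8.8000 * √(1 − 0.6160) = 8.8000 * √0.3840 ≃ 8.8000 * 0.6197 ≃ 5.4532
Margin = 1 * 5.4532 ≃ 5.4532
Upper bound: 50 + 5.4532 = 55.4532

55.45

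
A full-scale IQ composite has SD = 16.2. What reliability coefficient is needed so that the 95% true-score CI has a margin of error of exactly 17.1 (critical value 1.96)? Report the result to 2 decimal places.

0.71

SEM needed = half-width / z = 17.1/1.96 ≈ 8.72449
r = 1 − (SEM / SD)² = 1 − (8.72449 / 16.2)² ≈ 1 − 0.29003 ≈ 0.70997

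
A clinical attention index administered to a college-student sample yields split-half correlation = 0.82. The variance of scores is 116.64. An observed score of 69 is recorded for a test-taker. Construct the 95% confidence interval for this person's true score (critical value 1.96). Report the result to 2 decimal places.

[62.34, 75.66]

SD = √116.64 = 10.800
Spearman-Brown: r = 2(0.82) / (1 + 0.82) = 1.640 / 1.820 ≃ 0.901
SEM = 10.800×√(1 − 0.901) ≃ 3.396
1.96 × SEM ≃ 6.657
Interval: (62.343, 75.657)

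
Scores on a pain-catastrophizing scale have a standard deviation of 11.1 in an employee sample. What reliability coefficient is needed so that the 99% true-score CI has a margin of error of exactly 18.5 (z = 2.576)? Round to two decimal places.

SEM needed = half-width / z = 18.5/2.576 ≈ 7.1817
r = 1 − (SEM / SD)² = 1 − (7.1817 / 11.1)² ≈ 1 − 0.4186 ≈ 0.5814

0.58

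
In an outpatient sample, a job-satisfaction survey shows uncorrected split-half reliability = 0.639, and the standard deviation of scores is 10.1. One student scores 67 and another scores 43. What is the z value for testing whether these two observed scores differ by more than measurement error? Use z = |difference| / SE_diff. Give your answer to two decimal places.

Spearman-Brown: r = 2(0.639) / (1 + 0.639) = 1.278 / 1.639 ≈ 0.780
SEM = 10.100 · √(1 − 0.780) = 10.100 · √0.220 ≈ 10.100 · 0.469 ≈ 4.740
Standard error of the difference = 4.740·√2 ≈ 6.703
z = |67 − 43| / 6.703 = 24 / 6.703 ≈ 3.580

3.58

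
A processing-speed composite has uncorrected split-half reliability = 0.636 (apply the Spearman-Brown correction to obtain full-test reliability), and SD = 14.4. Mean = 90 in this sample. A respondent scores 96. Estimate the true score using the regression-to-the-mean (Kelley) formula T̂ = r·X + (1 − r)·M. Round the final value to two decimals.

94.67

r_full = 2·0.636 / (1 + 0.636) ≃ 0.7775
Estimated true score = 0.7775×96 + (1 − 0.7775)×90 ≃ 94.6650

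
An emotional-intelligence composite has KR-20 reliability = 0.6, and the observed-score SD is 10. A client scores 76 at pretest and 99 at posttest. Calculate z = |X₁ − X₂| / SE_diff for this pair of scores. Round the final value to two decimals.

The standard error of measurement is 10.000×√(1 − 0.600) ≃ 10.000×0.632 ≃ 6.325.
SE_diff = SEM × √2 ≃ 6.325 × 1.414 ≃ 8.944
z = |76 − 99| / 8.944 = 23 / 8.944 ≃ 2.571

2.57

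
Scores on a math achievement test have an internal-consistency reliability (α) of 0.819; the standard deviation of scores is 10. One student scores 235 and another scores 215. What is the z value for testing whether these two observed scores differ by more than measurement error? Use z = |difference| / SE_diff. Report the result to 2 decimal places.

SEM = 10.00000 · √(1 − 0.81900) = 10.00000 · √0.18100 ≃ 10.00000 · 0.42544 ≃ 4.25441
SE_diff = SEM · √2 ≃ 4.25441 · 1.41421 ≃ 6.01664
z = 20 / 6.01664 ≃ 3.32411

3.32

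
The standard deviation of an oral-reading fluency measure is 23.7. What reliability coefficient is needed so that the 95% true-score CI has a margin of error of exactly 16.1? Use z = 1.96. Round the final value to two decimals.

0.88

Required SEM = 16.1 / 1.96 ≈ 8.214
r = 1 − (8.214/23.7)² ≈ 1 − 0.120 ≈ 0.880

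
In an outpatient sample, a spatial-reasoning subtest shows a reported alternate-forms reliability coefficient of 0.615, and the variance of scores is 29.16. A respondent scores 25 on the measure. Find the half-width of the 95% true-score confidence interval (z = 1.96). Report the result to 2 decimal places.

6.57

SD = √29.16 ≈ 5.40000
SEM = 5.40000·√(1 − 0.61500) ≈ 3.35061
1.96 · SEM ≈ 6.56720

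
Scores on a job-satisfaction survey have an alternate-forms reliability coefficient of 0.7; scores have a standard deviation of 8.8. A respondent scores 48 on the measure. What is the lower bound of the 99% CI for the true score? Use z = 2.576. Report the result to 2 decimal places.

SEM = 8.8000×√(1 − 0.7000) ≈ 4.8200
Margin = 2.576 × 4.8200 ≈ 12.4162
Lower bound: 48 − 12.4162 = 35.5838

35.58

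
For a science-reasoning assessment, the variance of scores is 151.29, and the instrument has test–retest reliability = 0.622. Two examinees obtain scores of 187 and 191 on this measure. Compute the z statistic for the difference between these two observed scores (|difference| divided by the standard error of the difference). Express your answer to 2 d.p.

σ = 151.29^(1/2) = 12.30000
SEM = 12.30000×√(1 − 0.62200) ≃ 7.56225
Standard error of the difference = 7.56225·√2 ≃ 10.69464
z = |187 − 191| / 10.69464 = 4 / 10.69464 ≃ 0.37402

0.37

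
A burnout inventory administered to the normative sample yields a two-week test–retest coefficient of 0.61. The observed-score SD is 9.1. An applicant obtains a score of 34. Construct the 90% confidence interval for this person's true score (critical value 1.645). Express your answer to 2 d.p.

SEM = 9.100 × √(1 − 0.610) = 9.100 × √0.390 ≈ 9.100 × 0.624 ≈ 5.683
1.645 × SEM ≈ 9.348
CI = 34 ± 9.348 → [24.652, 43.348]

[24.65, 43.35]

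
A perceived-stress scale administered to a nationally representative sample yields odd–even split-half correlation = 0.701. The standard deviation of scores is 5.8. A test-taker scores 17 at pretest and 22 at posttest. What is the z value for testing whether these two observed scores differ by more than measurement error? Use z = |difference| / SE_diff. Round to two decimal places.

Full-length reliability (Spearman-Brown) = 2(0.701)/(1+0.701) ≃ 0.8242
SEM = 5.8000 × √(1 − 0.8242) = 5.8000 × √0.1758 ≃ 5.8000 × 0.4193 ≃ 2.4317
SE_diff = SEM × √2 ≃ 2.4317 × 1.4142 ≃ 3.4390
z = 5 / 3.4390 ≃ 1.4539

1.45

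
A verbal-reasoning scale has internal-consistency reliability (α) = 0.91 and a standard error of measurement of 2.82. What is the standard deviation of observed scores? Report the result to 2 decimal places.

SD = 2.82 / √(1 − 0.91) ≈ 9.400

9.40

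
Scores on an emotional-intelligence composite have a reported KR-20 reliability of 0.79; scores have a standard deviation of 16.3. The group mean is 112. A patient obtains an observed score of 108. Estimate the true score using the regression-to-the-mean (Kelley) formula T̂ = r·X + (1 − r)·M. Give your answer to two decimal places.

T̂ = r·X + (1 − r)·M = 0.7900*108 + 0.2100*112 = 85.3200 + 23.5200 ≈ 108.8400

108.84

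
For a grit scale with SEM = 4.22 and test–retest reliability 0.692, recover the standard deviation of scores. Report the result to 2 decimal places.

7.60

SD = SEM / √(1 − r) = 4.22 / √0.3080 ≈ 4.22 / 0.5550 ≈ 7.6039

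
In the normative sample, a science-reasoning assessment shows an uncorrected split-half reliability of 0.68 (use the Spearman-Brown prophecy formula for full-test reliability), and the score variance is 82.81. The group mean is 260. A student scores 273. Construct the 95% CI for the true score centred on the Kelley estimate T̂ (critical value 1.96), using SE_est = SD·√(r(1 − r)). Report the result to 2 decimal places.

[263.52, 277.53]

σ = 82.81^(1/2) = 9.100
Spearman-Brown: r = 2(0.68) / (1 + 0.68) = 1.360 / 1.680 ≈ 0.810
Estimated true score = 0.810·273 + (1 − 0.810)·260 ≈ 270.524
SE_est = SD · √(r(1 − r)) = 9.100 · √0.154 ≈ 9.100 · 0.393 ≈ 3.573
CI = 270.524 ± 1.96 · 3.573 → [263.520, 277.528]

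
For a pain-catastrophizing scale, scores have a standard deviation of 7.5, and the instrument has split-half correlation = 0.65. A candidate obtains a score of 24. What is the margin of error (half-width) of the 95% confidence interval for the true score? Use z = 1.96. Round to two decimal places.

6.77

Spearman-Brown: r = 2(0.65) / (1 + 0.65) = 1.30000 / 1.65000 ≈ 0.78788
SEM = 7.50000 · √(1 − 0.78788) = 7.50000 · √0.21212 ≈ 7.50000 · 0.46057 ≈ 3.45425
Half-width = 1.96·3.45425 ≈ 6.77032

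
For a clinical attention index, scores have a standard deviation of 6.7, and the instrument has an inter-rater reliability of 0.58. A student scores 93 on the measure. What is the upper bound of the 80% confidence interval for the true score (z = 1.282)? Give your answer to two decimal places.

98.57

SEM = 6.70000 × √(1 − 0.58000) = 6.70000 × √0.42000 ≈ 6.70000 × 0.64807 ≈ 4.34210
Margin = 1.282 × 4.34210 ≈ 5.56657
Upper limit = 93 + 5.56657 ≈ 98.56657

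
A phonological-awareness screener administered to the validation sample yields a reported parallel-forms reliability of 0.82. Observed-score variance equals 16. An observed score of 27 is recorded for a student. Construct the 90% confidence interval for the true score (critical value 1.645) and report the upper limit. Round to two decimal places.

σ = 16^(1/2) = 4.0000
SEM = 4.0000×√(1 − 0.8200) ≈ 1.6971
1.645 × SEM ≈ 2.7917
Upper limit = 27 + 2.7917 ≈ 29.7917

29.79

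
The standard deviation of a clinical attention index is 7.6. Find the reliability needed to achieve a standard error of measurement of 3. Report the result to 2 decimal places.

0.84

r = 1 − (SEM / SD)² = 1 − (3.000 / 7.6)² ≈ 1 − 0.156 ≈ 0.844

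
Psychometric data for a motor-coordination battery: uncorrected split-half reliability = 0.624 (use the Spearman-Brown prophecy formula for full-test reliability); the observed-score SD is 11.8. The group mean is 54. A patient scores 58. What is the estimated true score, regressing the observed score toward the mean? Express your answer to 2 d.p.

57.07

Full-length reliability (Spearman-Brown) = 2(0.624)/(1+0.624) ≈ 0.76847
T̂ = 0.76847(58) + 0.23153(54) ≈ 57.07389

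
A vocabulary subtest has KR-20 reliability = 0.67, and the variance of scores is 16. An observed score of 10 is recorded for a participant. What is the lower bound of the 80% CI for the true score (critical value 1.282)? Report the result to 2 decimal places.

SD = √16 ≈ 4.000
SEM = 4.000*√(1 − 0.670) ≈ 2.298
Half-width = 1.282*2.298 ≈ 2.946
Lower bound: 10 − 2.946 = 7.054

7.05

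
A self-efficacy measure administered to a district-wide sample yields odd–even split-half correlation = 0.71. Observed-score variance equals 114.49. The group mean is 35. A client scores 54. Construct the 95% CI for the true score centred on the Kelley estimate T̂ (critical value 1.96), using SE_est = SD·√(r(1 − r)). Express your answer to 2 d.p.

SD = √114.49 ≈ 10.700
r_full = 2·0.71 / (1 + 0.71) ≈ 0.830
T̂ = r·X + (1 − r)·M = 0.830×54 + 0.170×35 ≈ 44.842 + 5.936 ≈ 50.778
SE_est = SD × √(r(1 − r)) = 10.700 × √0.141 ≈ 10.700 × 0.375 ≈ 4.015
95% CI: 50.778 ± 7.870 ≈ (42.908, 58.648)

[42.91, 58.65]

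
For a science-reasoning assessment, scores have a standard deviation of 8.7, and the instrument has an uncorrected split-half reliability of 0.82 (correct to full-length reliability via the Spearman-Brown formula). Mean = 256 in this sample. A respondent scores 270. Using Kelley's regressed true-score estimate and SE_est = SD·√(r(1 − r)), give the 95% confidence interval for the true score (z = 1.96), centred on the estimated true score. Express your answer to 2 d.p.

r_full = 2·0.82 / (1 + 0.82) ≃ 0.90110
Estimated true score = 0.90110×270 + (1 − 0.90110)×256 ≃ 268.61538
SE_est = SD × √(r(1 − r)) = 8.70000 × √0.08912 ≃ 8.70000 × 0.29853 ≃ 2.59720
CI = 268.61538 ± 1.96 × 2.59720 → [263.52487, 273.70590]

[263.52, 273.71]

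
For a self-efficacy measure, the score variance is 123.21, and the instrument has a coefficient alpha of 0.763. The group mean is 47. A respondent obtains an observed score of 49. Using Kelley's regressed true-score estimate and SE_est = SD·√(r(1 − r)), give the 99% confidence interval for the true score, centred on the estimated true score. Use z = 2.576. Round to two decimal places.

[36.37, 60.69]

SD = √123.21 = 11.100
T̂ = r·X + (1 − r)·M = 0.763×49 + 0.237×47 = 37.387 + 11.139 ≈ 48.526
SE_est = 11.100×√(0.763×0.237) ≈ 4.720
CI = 48.526 ± 2.576 × 4.720 → [36.367, 60.685]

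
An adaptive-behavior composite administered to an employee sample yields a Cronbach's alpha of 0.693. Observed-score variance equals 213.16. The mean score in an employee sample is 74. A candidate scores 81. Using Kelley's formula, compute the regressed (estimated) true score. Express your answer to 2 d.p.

78.85

Estimated true score = 0.69300×81 + (1 − 0.69300)×74 ≃ 78.85100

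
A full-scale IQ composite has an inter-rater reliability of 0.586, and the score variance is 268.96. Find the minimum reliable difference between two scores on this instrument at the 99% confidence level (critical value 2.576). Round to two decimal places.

38.44

SD = √268.96 = 16.40000
SEM = 16.40000 · √(1 − 0.58600) = 16.40000 · √0.41400 ≈ 16.40000 · 0.64343 ≈ 10.55222
SE_diff = SEM · √2 ≈ 10.55222 · 1.41421 ≈ 14.92310
Smallest detectable difference = 2.576·14.92310 ≈ 38.44190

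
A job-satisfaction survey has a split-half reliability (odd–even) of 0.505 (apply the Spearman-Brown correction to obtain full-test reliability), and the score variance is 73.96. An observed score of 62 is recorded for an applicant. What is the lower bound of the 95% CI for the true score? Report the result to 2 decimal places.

σ = 73.96^(1/2) = 8.6000
Full-length reliability (Spearman-Brown) = 2(0.505)/(1+0.505) ≈ 0.6711
The standard error of measurement is 8.6000*√(1 − 0.6711) ≈ 8.6000*0.5735 ≈ 4.9321.
Margin = 1.96 * 4.9321 ≈ 9.6669
Lower bound: 62 − 9.6669 = 52.3331

52.33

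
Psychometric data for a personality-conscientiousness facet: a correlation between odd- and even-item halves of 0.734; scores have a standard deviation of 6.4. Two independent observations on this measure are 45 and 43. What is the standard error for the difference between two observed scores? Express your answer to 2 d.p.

Spearman-Brown: r = 2(0.734) / (1 + 0.734) = 1.46800 / 1.73400 ≃ 0.84660
SEM = 6.40000*√(1 − 0.84660) ≃ 2.50666
Standard error of the difference = 2.50666·√2 ≃ 3.54496

3.54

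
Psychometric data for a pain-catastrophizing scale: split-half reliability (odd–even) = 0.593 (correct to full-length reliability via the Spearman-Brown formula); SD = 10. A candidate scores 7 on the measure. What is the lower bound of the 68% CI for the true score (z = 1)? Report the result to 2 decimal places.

1.95

Full-length reliability (Spearman-Brown) = 2(0.593)/(1+0.593) ≈ 0.7445
SEM = 10.0000·√(1 − 0.7445) ≈ 5.0546
Half-width = 1·5.0546 ≈ 5.0546
Lower bound: 7 − 5.0546 = 1.9454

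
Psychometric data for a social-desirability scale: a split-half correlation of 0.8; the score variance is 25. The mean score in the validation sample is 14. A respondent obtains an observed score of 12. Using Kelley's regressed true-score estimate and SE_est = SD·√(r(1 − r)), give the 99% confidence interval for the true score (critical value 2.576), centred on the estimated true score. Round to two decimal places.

[8.17, 16.27]

SD = √25 ≈ 5.000
Full-length reliability (Spearman-Brown) = 2(0.8)/(1+0.8) ≈ 0.889
T̂ = r·X + (1 − r)·M = 0.889×12 + 0.111×14 ≈ 10.667 + 1.556 ≈ 12.222
SE_est = SD × √(r(1 − r)) = 5.000 × √0.099 ≈ 5.000 × 0.314 ≈ 1.571
CI = 12.222 ± 2.576 × 1.571 → [8.174, 16.270]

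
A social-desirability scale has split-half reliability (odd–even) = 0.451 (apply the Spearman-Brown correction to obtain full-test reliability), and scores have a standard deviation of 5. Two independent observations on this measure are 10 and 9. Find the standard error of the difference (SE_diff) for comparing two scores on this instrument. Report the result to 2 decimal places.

4.35

Full-length reliability (Spearman-Brown) = 2(0.451)/(1+0.451) ≈ 0.622
SEM = 5.000 * √(1 − 0.622) = 5.000 * √0.378 ≈ 5.000 * 0.615 ≈ 3.076
SE_diff = √2 * SEM ≈ 4.349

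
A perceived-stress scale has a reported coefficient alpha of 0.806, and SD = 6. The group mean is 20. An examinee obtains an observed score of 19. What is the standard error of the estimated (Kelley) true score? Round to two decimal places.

2.37

SE_est = 6.000·√(0.806·0.194) ≈ 2.373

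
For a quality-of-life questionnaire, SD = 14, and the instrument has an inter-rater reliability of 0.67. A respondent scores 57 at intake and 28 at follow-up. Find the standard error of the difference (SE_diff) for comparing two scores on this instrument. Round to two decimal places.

SEM = 14.00000 × √(1 − 0.67000) = 14.00000 × √0.33000 ≈ 14.00000 × 0.57446 ≈ 8.04239
SE_diff = SEM × √2 ≈ 8.04239 × 1.41421 ≈ 11.37365

11.37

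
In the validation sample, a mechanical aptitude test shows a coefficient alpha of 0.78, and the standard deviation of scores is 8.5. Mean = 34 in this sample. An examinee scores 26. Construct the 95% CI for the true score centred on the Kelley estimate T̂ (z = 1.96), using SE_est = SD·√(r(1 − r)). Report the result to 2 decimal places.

T̂ = r·X + (1 − r)·M = 0.7800×26 + 0.2200×34 = 20.2800 + 7.4800 ≈ 27.7600
SE_est = SD × √(r(1 − r)) = 8.5000 × √0.1716 ≈ 8.5000 × 0.4142 ≈ 3.5211
CI = 27.7600 ± 1.96 × 3.5211 → [20.8587, 34.6613]

[20.86, 34.66]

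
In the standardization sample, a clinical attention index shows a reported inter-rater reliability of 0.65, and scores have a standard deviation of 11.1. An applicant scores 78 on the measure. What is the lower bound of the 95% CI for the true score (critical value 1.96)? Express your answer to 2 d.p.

65.13

The standard error of measurement is 11.100*√(1 − 0.650) ≈ 11.100*0.592 ≈ 6.567.
1.96 * SEM ≈ 12.871
Lower bound: 78 − 12.871 = 65.129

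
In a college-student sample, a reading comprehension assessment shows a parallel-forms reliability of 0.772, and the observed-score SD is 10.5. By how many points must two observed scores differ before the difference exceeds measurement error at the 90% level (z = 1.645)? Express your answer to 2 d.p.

SEM = 10.5000 × √(1 − 0.7720) = 10.5000 × √0.2280 ≈ 10.5000 × 0.4775 ≈ 5.0137
SE_diff = √2 × SEM ≈ 7.0904
Smallest detectable difference = 1.645×7.0904 ≈ 11.6637

11.66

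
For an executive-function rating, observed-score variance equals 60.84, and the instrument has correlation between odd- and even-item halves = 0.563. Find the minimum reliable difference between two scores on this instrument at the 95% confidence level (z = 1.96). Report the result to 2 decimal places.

SD = √60.84 ≈ 7.8000
Spearman-Brown: r = 2(0.563) / (1 + 0.563) = 1.1260 / 1.5630 ≈ 0.7204
SEM = 7.8000 · √(1 − 0.7204) = 7.8000 · √0.2796 ≈ 7.8000 · 0.5288 ≈ 4.1244
Standard error of the difference = 4.1244·√2 ≈ 5.8327
Minimum reliable difference = 1.96 · SE_diff ≈ 1.96 · 5.8327 ≈ 11.4321

11.43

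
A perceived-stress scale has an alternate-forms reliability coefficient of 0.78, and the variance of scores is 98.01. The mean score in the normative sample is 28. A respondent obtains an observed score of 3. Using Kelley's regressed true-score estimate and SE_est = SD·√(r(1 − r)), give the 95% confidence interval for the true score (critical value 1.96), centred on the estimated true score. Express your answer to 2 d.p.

[0.46, 16.54]

SD = √98.01 ≈ 9.90000
Estimated true score = 0.78000·3 + (1 − 0.78000)·28 ≈ 8.50000
SE_est = SD · √(r(1 − r)) = 9.90000 · √0.17160 ≈ 9.90000 · 0.41425 ≈ 4.10104
CI = 8.50000 ± 1.96 · 4.10104 → [0.46196, 16.53804]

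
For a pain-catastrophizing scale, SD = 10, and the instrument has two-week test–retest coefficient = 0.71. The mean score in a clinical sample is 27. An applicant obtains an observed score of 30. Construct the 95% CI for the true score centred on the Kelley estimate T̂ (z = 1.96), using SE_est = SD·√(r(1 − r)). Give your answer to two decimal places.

T̂ = r·X + (1 − r)·M = 0.710·30 + 0.290·27 = 21.300 + 7.830 ≈ 29.130
SE_est = SD · √(r(1 − r)) = 10.000 · √0.206 ≈ 10.000 · 0.454 ≈ 4.538
CI = 29.130 ± 1.96 · 4.538 → [20.236, 38.024]

[20.24, 38.02]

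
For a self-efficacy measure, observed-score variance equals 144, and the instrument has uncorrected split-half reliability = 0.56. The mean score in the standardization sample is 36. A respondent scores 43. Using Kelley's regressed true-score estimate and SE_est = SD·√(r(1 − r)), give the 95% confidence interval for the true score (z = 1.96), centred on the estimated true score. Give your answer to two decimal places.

[30.44, 51.61]

σ = 144^(1/2) = 12.00000
Spearman-Brown: r = 2(0.56) / (1 + 0.56) = 1.12000 / 1.56000 ≈ 0.71795
T̂ = 0.71795(43) + 0.28205(36) ≈ 41.02564
SE_est = SD · √(r(1 − r)) = 12.00000 · √0.20250 ≈ 12.00000 · 0.45000 ≈ 5.39998
CI = 41.02564 ± 1.96 · 5.39998 → [30.44168, 51.60960]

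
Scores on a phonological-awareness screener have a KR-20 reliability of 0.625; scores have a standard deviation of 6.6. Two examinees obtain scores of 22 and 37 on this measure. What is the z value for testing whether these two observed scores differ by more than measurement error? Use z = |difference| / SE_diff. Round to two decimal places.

2.62

SEM = 6.6000 × √(1 − 0.6250) = 6.6000 × √0.3750 ≃ 6.6000 × 0.6124 ≃ 4.0417
SE_diff = SEM × √2 ≃ 4.0417 × 1.4142 ≃ 5.7158
z = |22 − 37| / 5.7158 = 15 / 5.7158 ≃ 2.6243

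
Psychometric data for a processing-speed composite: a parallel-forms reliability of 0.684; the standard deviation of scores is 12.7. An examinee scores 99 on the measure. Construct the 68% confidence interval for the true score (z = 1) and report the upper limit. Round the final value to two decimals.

SEM = 12.700 × √(1 − 0.684) = 12.700 × √0.316 ≈ 12.700 × 0.562 ≈ 7.139
Half-width = 1×7.139 ≈ 7.139
Upper bound: 99 + 7.139 = 106.139

106.14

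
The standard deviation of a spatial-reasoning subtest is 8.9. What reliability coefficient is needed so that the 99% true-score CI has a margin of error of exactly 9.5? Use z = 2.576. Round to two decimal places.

Required SEM = 9.5 / 2.576 ≈ 3.688
Required reliability = 1 − (SEM/SD)² = 1 − 0.172 ≈ 0.828

0.83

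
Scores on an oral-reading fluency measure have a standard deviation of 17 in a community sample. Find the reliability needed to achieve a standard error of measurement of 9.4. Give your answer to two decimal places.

0.69

r = 1 − (9.400/17)² ≈ 1 − 0.306 ≈ 0.694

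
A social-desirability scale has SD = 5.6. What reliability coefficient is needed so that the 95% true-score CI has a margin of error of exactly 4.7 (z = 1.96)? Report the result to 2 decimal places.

0.82

SEM needed = half-width / z = 4.7/1.96 ≈ 2.398
r = 1 − (SEM / SD)² = 1 − (2.398 / 5.6)² ≈ 1 − 0.183 ≈ 0.817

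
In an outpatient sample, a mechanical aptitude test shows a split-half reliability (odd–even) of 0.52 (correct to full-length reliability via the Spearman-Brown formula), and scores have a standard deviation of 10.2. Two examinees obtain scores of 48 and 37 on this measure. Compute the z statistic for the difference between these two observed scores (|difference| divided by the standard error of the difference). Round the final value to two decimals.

r_full = 2·0.52 / (1 + 0.52) ≈ 0.68421
SEM = 10.20000 × √(1 − 0.68421) = 10.20000 × √0.31579 ≈ 10.20000 × 0.56195 ≈ 5.73191
SE_diff = SEM × √2 ≈ 5.73191 × 1.41421 ≈ 8.10614
z = 11 / 8.10614 ≈ 1.35700

1.36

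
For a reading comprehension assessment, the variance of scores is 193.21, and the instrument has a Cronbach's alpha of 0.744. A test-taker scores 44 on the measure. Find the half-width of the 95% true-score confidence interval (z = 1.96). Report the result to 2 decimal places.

13.78

SD = √193.21 ≈ 13.9000
SEM = 13.9000 × √(1 − 0.7440) = 13.9000 × √0.2560 ≈ 13.9000 × 0.5060 ≈ 7.0329
Margin = 1.96 × 7.0329 ≈ 13.7845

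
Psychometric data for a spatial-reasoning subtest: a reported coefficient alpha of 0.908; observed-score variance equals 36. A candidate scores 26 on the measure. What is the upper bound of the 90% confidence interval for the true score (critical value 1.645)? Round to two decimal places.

28.99

SD = √36 ≈ 6.0000
SEM = 6.0000·√(1 − 0.9080) ≈ 1.8199
1.645 · SEM ≈ 2.9937
Upper limit = 26 + 2.9937 ≈ 28.9937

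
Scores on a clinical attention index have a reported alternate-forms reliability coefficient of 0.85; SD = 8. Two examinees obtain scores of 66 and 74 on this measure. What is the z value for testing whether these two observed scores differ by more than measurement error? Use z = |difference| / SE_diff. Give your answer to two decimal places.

SEM = 8.000×√(1 − 0.850) ≈ 3.098
SE_diff = √2 × SEM ≈ 4.382
z = |66 − 74| / 4.382 = 8 / 4.382 ≈ 1.826

1.83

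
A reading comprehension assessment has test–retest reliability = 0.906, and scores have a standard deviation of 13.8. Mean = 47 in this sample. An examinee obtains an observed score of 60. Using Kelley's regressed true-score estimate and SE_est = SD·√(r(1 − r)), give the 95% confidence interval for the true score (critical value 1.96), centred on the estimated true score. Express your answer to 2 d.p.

T̂ = 0.9060(60) + 0.0940(47) ≃ 58.7780
SE_est = SD · √(r(1 − r)) = 13.8000 · √0.0852 ≃ 13.8000 · 0.2918 ≃ 4.0272
95% CI: 58.7780 ± 7.8934 ≃ (50.8846, 66.6714)

[50.88, 66.67]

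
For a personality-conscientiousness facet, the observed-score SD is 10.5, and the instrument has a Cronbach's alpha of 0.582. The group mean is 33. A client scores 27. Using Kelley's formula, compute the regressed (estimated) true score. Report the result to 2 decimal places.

T̂ = 0.582(27) + 0.418(33) ≈ 29.508

29.51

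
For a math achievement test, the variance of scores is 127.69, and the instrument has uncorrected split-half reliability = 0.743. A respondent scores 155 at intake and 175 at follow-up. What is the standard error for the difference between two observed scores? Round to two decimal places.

6.14

SD = √127.69 ≈ 11.300
Full-length reliability (Spearman-Brown) = 2(0.743)/(1+0.743) ≈ 0.853
SEM = 11.300 * √(1 − 0.853) = 11.300 * √0.147 ≈ 11.300 * 0.384 ≈ 4.339
SE_diff = √2 * SEM ≈ 6.136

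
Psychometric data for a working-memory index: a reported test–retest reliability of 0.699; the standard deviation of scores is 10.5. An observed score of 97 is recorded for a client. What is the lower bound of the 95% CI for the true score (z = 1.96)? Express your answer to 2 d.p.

85.71

SEM = 10.5000 × √(1 − 0.6990) = 10.5000 × √0.3010 ≈ 10.5000 × 0.5486 ≈ 5.7607
Half-width = 1.96×5.7607 ≈ 11.2909
Lower limit = 97 − 11.2909 ≈ 85.7091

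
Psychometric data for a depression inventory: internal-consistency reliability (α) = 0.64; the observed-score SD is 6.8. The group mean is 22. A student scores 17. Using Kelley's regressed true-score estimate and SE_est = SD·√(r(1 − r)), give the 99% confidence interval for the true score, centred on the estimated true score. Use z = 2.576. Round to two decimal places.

[10.39, 27.21]

T̂ = r·X + (1 − r)·M = 0.6400×17 + 0.3600×22 = 10.8800 + 7.9200 ≈ 18.8000
SE_est = SD × √(r(1 − r)) = 6.8000 × √0.2304 ≈ 6.8000 × 0.4800 ≈ 3.2640
CI = 18.8000 ± 2.576 × 3.2640 → [10.3919, 27.2081]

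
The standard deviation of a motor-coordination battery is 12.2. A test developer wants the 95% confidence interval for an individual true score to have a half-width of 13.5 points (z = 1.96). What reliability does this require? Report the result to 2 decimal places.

0.68

SEM needed = half-width / z = 13.5/1.96 ≃ 6.8878
r = 1 − (SEM / SD)² = 1 − (6.8878 / 12.2)² ≃ 1 − 0.3187 ≃ 0.6813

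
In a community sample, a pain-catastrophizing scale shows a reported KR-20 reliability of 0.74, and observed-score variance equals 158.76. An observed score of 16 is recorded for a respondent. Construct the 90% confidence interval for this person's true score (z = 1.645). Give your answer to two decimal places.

[5.43, 26.57]

SD = √158.76 = 12.600
The standard error of measurement is 12.600×√(1 − 0.740) ≈ 12.600×0.510 ≈ 6.425.
1.645 × SEM ≈ 10.569
90% CI: 16 ± 10.569 = [5.431, 26.569]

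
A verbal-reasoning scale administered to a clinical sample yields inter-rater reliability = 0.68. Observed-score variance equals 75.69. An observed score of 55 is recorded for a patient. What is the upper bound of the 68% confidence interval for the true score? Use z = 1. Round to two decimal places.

σ = 75.69^(1/2) = 8.700
SEM = 8.700·√(1 − 0.680) ≈ 4.921
1 · SEM ≈ 4.921
Upper bound: 55 + 4.921 = 59.921

59.92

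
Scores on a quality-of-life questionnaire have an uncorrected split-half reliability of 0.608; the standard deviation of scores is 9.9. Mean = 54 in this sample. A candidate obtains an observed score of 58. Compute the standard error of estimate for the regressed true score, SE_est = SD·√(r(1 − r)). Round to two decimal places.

4.25

r_full = 2·0.608 / (1 + 0.608) ≃ 0.75622
SE_est = SD · √(r(1 − r)) = 9.90000 · √0.18435 ≃ 9.90000 · 0.42936 ≃ 4.25069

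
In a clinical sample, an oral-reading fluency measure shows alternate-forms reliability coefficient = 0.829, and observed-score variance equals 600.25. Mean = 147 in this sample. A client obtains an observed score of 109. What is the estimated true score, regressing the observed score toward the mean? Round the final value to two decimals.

T̂ = r·X + (1 − r)·M = 0.8290*109 + 0.1710*147 = 90.3610 + 25.1370 ≈ 115.4980

115.50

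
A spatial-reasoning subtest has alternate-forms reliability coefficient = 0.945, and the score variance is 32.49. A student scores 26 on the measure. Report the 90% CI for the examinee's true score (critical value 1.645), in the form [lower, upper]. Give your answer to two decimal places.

[23.80, 28.20]

σ = 32.49^(1/2) = 5.700
SEM = 5.700*√(1 − 0.945) ≈ 1.337
1.645 * SEM ≈ 2.199
Interval: (23.801, 28.199)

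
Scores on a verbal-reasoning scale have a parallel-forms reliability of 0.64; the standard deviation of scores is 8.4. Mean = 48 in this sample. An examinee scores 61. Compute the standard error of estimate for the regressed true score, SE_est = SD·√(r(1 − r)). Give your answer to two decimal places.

4.03

SE_est = SD · √(r(1 − r)) = 8.40000 · √0.23040 ≈ 8.40000 · 0.48000 ≈ 4.03200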